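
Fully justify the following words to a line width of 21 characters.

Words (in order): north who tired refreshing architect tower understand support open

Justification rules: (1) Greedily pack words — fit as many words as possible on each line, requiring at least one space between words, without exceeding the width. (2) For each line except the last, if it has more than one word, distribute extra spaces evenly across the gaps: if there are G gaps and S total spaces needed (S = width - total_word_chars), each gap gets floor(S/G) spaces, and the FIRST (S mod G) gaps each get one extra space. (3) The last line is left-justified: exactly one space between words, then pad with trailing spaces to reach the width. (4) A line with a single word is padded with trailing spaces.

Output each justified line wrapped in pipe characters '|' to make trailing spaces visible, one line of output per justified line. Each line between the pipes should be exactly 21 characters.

Line 1: ['north', 'who', 'tired'] (min_width=15, slack=6)
Line 2: ['refreshing', 'architect'] (min_width=20, slack=1)
Line 3: ['tower', 'understand'] (min_width=16, slack=5)
Line 4: ['support', 'open'] (min_width=12, slack=9)

Answer: |north    who    tired|
|refreshing  architect|
|tower      understand|
|support open         |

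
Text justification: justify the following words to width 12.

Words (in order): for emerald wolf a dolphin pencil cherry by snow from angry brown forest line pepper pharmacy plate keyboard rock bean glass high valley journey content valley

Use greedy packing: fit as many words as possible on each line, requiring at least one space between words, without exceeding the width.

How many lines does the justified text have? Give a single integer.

Answer: 18

Derivation:
Line 1: ['for', 'emerald'] (min_width=11, slack=1)
Line 2: ['wolf', 'a'] (min_width=6, slack=6)
Line 3: ['dolphin'] (min_width=7, slack=5)
Line 4: ['pencil'] (min_width=6, slack=6)
Line 5: ['cherry', 'by'] (min_width=9, slack=3)
Line 6: ['snow', 'from'] (min_width=9, slack=3)
Line 7: ['angry', 'brown'] (min_width=11, slack=1)
Line 8: ['forest', 'line'] (min_width=11, slack=1)
Line 9: ['pepper'] (min_width=6, slack=6)
Line 10: ['pharmacy'] (min_width=8, slack=4)
Line 11: ['plate'] (min_width=5, slack=7)
Line 12: ['keyboard'] (min_width=8, slack=4)
Line 13: ['rock', 'bean'] (min_width=9, slack=3)
Line 14: ['glass', 'high'] (min_width=10, slack=2)
Line 15: ['valley'] (min_width=6, slack=6)
Line 16: ['journey'] (min_width=7, slack=5)
Line 17: ['content'] (min_width=7, slack=5)
Line 18: ['valley'] (min_width=6, slack=6)
Total lines: 18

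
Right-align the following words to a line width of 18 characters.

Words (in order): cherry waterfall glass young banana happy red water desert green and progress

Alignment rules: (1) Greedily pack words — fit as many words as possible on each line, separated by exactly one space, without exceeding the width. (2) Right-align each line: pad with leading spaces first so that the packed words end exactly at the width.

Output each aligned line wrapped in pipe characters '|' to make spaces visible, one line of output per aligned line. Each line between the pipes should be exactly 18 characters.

Line 1: ['cherry', 'waterfall'] (min_width=16, slack=2)
Line 2: ['glass', 'young', 'banana'] (min_width=18, slack=0)
Line 3: ['happy', 'red', 'water'] (min_width=15, slack=3)
Line 4: ['desert', 'green', 'and'] (min_width=16, slack=2)
Line 5: ['progress'] (min_width=8, slack=10)

Answer: |  cherry waterfall|
|glass young banana|
|   happy red water|
|  desert green and|
|          progress|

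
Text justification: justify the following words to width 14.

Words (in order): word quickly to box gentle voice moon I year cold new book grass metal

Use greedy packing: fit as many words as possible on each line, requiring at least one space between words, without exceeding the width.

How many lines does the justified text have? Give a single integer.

Answer: 6

Derivation:
Line 1: ['word', 'quickly'] (min_width=12, slack=2)
Line 2: ['to', 'box', 'gentle'] (min_width=13, slack=1)
Line 3: ['voice', 'moon', 'I'] (min_width=12, slack=2)
Line 4: ['year', 'cold', 'new'] (min_width=13, slack=1)
Line 5: ['book', 'grass'] (min_width=10, slack=4)
Line 6: ['metal'] (min_width=5, slack=9)
Total lines: 6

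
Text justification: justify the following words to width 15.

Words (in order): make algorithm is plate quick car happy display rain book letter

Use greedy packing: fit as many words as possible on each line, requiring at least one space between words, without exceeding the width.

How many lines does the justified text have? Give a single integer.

Line 1: ['make', 'algorithm'] (min_width=14, slack=1)
Line 2: ['is', 'plate', 'quick'] (min_width=14, slack=1)
Line 3: ['car', 'happy'] (min_width=9, slack=6)
Line 4: ['display', 'rain'] (min_width=12, slack=3)
Line 5: ['book', 'letter'] (min_width=11, slack=4)
Total lines: 5

Answer: 5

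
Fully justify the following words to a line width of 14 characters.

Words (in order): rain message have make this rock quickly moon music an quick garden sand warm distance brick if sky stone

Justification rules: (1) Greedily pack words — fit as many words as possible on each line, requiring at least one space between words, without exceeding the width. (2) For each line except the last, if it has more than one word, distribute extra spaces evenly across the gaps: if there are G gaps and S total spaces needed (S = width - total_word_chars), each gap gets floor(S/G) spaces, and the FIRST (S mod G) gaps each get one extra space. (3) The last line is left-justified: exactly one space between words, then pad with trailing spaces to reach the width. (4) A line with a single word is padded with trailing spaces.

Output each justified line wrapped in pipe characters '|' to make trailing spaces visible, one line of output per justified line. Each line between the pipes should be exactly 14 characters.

Line 1: ['rain', 'message'] (min_width=12, slack=2)
Line 2: ['have', 'make', 'this'] (min_width=14, slack=0)
Line 3: ['rock', 'quickly'] (min_width=12, slack=2)
Line 4: ['moon', 'music', 'an'] (min_width=13, slack=1)
Line 5: ['quick', 'garden'] (min_width=12, slack=2)
Line 6: ['sand', 'warm'] (min_width=9, slack=5)
Line 7: ['distance', 'brick'] (min_width=14, slack=0)
Line 8: ['if', 'sky', 'stone'] (min_width=12, slack=2)

Answer: |rain   message|
|have make this|
|rock   quickly|
|moon  music an|
|quick   garden|
|sand      warm|
|distance brick|
|if sky stone  |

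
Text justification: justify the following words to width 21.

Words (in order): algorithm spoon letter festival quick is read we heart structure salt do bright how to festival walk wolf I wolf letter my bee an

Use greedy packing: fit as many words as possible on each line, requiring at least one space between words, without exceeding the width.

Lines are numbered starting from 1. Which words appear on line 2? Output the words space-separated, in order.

Answer: letter festival quick

Derivation:
Line 1: ['algorithm', 'spoon'] (min_width=15, slack=6)
Line 2: ['letter', 'festival', 'quick'] (min_width=21, slack=0)
Line 3: ['is', 'read', 'we', 'heart'] (min_width=16, slack=5)
Line 4: ['structure', 'salt', 'do'] (min_width=17, slack=4)
Line 5: ['bright', 'how', 'to'] (min_width=13, slack=8)
Line 6: ['festival', 'walk', 'wolf', 'I'] (min_width=20, slack=1)
Line 7: ['wolf', 'letter', 'my', 'bee', 'an'] (min_width=21, slack=0)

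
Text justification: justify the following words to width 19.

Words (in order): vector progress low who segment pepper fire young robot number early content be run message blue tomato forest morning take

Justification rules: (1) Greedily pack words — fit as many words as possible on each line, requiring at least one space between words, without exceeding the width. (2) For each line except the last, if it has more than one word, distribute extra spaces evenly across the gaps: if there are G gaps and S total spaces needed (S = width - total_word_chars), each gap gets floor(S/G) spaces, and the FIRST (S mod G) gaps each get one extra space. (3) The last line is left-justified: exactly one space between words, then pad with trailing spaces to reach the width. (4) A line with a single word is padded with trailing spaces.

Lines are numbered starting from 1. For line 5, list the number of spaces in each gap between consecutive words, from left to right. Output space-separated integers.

Line 1: ['vector', 'progress', 'low'] (min_width=19, slack=0)
Line 2: ['who', 'segment', 'pepper'] (min_width=18, slack=1)
Line 3: ['fire', 'young', 'robot'] (min_width=16, slack=3)
Line 4: ['number', 'early'] (min_width=12, slack=7)
Line 5: ['content', 'be', 'run'] (min_width=14, slack=5)
Line 6: ['message', 'blue', 'tomato'] (min_width=19, slack=0)
Line 7: ['forest', 'morning', 'take'] (min_width=19, slack=0)

Answer: 4 3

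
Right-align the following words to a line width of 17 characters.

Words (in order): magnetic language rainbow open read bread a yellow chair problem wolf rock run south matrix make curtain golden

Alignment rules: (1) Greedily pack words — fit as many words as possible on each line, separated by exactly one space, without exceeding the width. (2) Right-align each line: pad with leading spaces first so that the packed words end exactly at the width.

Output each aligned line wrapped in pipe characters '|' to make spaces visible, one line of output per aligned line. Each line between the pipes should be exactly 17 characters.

Line 1: ['magnetic', 'language'] (min_width=17, slack=0)
Line 2: ['rainbow', 'open', 'read'] (min_width=17, slack=0)
Line 3: ['bread', 'a', 'yellow'] (min_width=14, slack=3)
Line 4: ['chair', 'problem'] (min_width=13, slack=4)
Line 5: ['wolf', 'rock', 'run'] (min_width=13, slack=4)
Line 6: ['south', 'matrix', 'make'] (min_width=17, slack=0)
Line 7: ['curtain', 'golden'] (min_width=14, slack=3)

Answer: |magnetic language|
|rainbow open read|
|   bread a yellow|
|    chair problem|
|    wolf rock run|
|south matrix make|
|   curtain golden|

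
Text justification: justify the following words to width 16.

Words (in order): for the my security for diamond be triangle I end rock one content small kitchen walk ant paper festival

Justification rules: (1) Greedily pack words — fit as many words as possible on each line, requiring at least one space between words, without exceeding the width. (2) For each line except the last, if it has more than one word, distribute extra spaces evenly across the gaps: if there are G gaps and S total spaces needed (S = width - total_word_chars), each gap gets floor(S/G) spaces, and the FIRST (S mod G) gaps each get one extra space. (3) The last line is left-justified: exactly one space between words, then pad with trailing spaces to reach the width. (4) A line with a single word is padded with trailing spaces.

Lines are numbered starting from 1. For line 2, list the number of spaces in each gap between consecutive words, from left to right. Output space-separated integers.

Line 1: ['for', 'the', 'my'] (min_width=10, slack=6)
Line 2: ['security', 'for'] (min_width=12, slack=4)
Line 3: ['diamond', 'be'] (min_width=10, slack=6)
Line 4: ['triangle', 'I', 'end'] (min_width=14, slack=2)
Line 5: ['rock', 'one', 'content'] (min_width=16, slack=0)
Line 6: ['small', 'kitchen'] (min_width=13, slack=3)
Line 7: ['walk', 'ant', 'paper'] (min_width=14, slack=2)
Line 8: ['festival'] (min_width=8, slack=8)

Answer: 5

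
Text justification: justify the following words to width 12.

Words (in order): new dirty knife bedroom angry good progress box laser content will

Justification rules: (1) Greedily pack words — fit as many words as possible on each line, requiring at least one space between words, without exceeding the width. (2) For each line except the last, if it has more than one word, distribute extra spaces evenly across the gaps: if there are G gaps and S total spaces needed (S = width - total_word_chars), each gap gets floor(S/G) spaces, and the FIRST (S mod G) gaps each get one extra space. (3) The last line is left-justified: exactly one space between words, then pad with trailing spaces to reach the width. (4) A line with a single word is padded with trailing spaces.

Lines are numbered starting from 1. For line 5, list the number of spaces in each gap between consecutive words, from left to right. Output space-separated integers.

Answer: 1

Derivation:
Line 1: ['new', 'dirty'] (min_width=9, slack=3)
Line 2: ['knife'] (min_width=5, slack=7)
Line 3: ['bedroom'] (min_width=7, slack=5)
Line 4: ['angry', 'good'] (min_width=10, slack=2)
Line 5: ['progress', 'box'] (min_width=12, slack=0)
Line 6: ['laser'] (min_width=5, slack=7)
Line 7: ['content', 'will'] (min_width=12, slack=0)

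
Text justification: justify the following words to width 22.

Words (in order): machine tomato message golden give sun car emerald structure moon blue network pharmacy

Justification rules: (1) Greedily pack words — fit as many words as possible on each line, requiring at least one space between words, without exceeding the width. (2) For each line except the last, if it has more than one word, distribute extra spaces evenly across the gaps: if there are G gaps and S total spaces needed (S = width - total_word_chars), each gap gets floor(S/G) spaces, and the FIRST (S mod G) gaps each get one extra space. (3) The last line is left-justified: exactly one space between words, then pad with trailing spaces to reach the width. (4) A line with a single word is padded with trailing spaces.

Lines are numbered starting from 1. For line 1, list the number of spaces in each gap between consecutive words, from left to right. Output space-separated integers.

Answer: 1 1

Derivation:
Line 1: ['machine', 'tomato', 'message'] (min_width=22, slack=0)
Line 2: ['golden', 'give', 'sun', 'car'] (min_width=19, slack=3)
Line 3: ['emerald', 'structure', 'moon'] (min_width=22, slack=0)
Line 4: ['blue', 'network', 'pharmacy'] (min_width=21, slack=1)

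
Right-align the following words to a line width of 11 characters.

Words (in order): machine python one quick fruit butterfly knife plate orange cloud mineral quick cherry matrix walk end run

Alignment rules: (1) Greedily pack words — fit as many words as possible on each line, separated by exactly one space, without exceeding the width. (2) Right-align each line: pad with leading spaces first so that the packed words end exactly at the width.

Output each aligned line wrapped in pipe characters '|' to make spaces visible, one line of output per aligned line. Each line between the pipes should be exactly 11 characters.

Line 1: ['machine'] (min_width=7, slack=4)
Line 2: ['python', 'one'] (min_width=10, slack=1)
Line 3: ['quick', 'fruit'] (min_width=11, slack=0)
Line 4: ['butterfly'] (min_width=9, slack=2)
Line 5: ['knife', 'plate'] (min_width=11, slack=0)
Line 6: ['orange'] (min_width=6, slack=5)
Line 7: ['cloud'] (min_width=5, slack=6)
Line 8: ['mineral'] (min_width=7, slack=4)
Line 9: ['quick'] (min_width=5, slack=6)
Line 10: ['cherry'] (min_width=6, slack=5)
Line 11: ['matrix', 'walk'] (min_width=11, slack=0)
Line 12: ['end', 'run'] (min_width=7, slack=4)

Answer: |    machine|
| python one|
|quick fruit|
|  butterfly|
|knife plate|
|     orange|
|      cloud|
|    mineral|
|      quick|
|     cherry|
|matrix walk|
|    end run|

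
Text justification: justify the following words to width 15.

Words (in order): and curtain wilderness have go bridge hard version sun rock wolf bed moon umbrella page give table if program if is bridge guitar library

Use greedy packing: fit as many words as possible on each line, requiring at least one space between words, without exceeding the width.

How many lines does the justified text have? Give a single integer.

Answer: 10

Derivation:
Line 1: ['and', 'curtain'] (min_width=11, slack=4)
Line 2: ['wilderness', 'have'] (min_width=15, slack=0)
Line 3: ['go', 'bridge', 'hard'] (min_width=14, slack=1)
Line 4: ['version', 'sun'] (min_width=11, slack=4)
Line 5: ['rock', 'wolf', 'bed'] (min_width=13, slack=2)
Line 6: ['moon', 'umbrella'] (min_width=13, slack=2)
Line 7: ['page', 'give', 'table'] (min_width=15, slack=0)
Line 8: ['if', 'program', 'if'] (min_width=13, slack=2)
Line 9: ['is', 'bridge'] (min_width=9, slack=6)
Line 10: ['guitar', 'library'] (min_width=14, slack=1)
Total lines: 10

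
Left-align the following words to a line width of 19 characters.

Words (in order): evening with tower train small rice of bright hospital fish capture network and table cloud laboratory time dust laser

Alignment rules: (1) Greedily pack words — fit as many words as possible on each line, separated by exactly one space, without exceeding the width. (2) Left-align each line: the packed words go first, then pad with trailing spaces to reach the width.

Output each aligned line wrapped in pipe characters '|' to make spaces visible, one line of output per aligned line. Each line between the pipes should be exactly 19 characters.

Answer: |evening with tower |
|train small rice of|
|bright hospital    |
|fish capture       |
|network and table  |
|cloud laboratory   |
|time dust laser    |

Derivation:
Line 1: ['evening', 'with', 'tower'] (min_width=18, slack=1)
Line 2: ['train', 'small', 'rice', 'of'] (min_width=19, slack=0)
Line 3: ['bright', 'hospital'] (min_width=15, slack=4)
Line 4: ['fish', 'capture'] (min_width=12, slack=7)
Line 5: ['network', 'and', 'table'] (min_width=17, slack=2)
Line 6: ['cloud', 'laboratory'] (min_width=16, slack=3)
Line 7: ['time', 'dust', 'laser'] (min_width=15, slack=4)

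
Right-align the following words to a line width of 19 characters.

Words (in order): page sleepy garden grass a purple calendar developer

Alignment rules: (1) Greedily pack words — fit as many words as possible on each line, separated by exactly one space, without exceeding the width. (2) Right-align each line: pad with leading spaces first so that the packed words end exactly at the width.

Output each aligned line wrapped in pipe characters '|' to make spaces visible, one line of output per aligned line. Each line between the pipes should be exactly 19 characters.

Answer: | page sleepy garden|
|     grass a purple|
| calendar developer|

Derivation:
Line 1: ['page', 'sleepy', 'garden'] (min_width=18, slack=1)
Line 2: ['grass', 'a', 'purple'] (min_width=14, slack=5)
Line 3: ['calendar', 'developer'] (min_width=18, slack=1)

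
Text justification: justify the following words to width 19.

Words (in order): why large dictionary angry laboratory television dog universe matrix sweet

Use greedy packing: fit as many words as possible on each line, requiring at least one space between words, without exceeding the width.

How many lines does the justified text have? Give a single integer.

Line 1: ['why', 'large'] (min_width=9, slack=10)
Line 2: ['dictionary', 'angry'] (min_width=16, slack=3)
Line 3: ['laboratory'] (min_width=10, slack=9)
Line 4: ['television', 'dog'] (min_width=14, slack=5)
Line 5: ['universe', 'matrix'] (min_width=15, slack=4)
Line 6: ['sweet'] (min_width=5, slack=14)
Total lines: 6

Answer: 6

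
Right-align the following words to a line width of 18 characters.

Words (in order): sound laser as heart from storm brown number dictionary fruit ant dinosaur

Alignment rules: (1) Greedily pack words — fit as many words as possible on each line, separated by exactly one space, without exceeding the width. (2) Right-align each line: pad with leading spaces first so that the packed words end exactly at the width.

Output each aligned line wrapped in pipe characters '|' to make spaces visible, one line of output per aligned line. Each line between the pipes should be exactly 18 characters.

Line 1: ['sound', 'laser', 'as'] (min_width=14, slack=4)
Line 2: ['heart', 'from', 'storm'] (min_width=16, slack=2)
Line 3: ['brown', 'number'] (min_width=12, slack=6)
Line 4: ['dictionary', 'fruit'] (min_width=16, slack=2)
Line 5: ['ant', 'dinosaur'] (min_width=12, slack=6)

Answer: |    sound laser as|
|  heart from storm|
|      brown number|
|  dictionary fruit|
|      ant dinosaur|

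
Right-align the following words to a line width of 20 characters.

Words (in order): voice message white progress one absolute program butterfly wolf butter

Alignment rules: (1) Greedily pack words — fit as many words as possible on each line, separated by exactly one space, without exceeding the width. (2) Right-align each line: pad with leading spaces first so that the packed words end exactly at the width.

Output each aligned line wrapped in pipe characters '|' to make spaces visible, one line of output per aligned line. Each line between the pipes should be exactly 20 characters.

Answer: | voice message white|
|        progress one|
|    absolute program|
|      butterfly wolf|
|              butter|

Derivation:
Line 1: ['voice', 'message', 'white'] (min_width=19, slack=1)
Line 2: ['progress', 'one'] (min_width=12, slack=8)
Line 3: ['absolute', 'program'] (min_width=16, slack=4)
Line 4: ['butterfly', 'wolf'] (min_width=14, slack=6)
Line 5: ['butter'] (min_width=6, slack=14)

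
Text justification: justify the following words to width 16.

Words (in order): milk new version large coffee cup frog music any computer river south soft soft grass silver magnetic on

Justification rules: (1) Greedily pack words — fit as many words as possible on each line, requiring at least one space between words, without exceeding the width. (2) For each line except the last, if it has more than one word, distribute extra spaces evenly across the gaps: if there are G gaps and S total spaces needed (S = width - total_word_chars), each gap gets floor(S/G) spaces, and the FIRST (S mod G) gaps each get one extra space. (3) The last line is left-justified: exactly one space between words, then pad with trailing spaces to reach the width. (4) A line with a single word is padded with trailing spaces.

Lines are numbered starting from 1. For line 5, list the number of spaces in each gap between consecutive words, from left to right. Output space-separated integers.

Answer: 2 1

Derivation:
Line 1: ['milk', 'new', 'version'] (min_width=16, slack=0)
Line 2: ['large', 'coffee', 'cup'] (min_width=16, slack=0)
Line 3: ['frog', 'music', 'any'] (min_width=14, slack=2)
Line 4: ['computer', 'river'] (min_width=14, slack=2)
Line 5: ['south', 'soft', 'soft'] (min_width=15, slack=1)
Line 6: ['grass', 'silver'] (min_width=12, slack=4)
Line 7: ['magnetic', 'on'] (min_width=11, slack=5)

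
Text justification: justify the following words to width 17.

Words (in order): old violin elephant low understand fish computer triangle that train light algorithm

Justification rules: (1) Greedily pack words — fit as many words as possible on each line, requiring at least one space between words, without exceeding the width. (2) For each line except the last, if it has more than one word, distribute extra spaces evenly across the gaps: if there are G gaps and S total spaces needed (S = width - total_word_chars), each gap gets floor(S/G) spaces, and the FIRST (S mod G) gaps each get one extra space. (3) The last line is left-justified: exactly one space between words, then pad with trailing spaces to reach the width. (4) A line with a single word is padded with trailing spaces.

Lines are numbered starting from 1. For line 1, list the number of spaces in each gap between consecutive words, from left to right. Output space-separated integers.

Line 1: ['old', 'violin'] (min_width=10, slack=7)
Line 2: ['elephant', 'low'] (min_width=12, slack=5)
Line 3: ['understand', 'fish'] (min_width=15, slack=2)
Line 4: ['computer', 'triangle'] (min_width=17, slack=0)
Line 5: ['that', 'train', 'light'] (min_width=16, slack=1)
Line 6: ['algorithm'] (min_width=9, slack=8)

Answer: 8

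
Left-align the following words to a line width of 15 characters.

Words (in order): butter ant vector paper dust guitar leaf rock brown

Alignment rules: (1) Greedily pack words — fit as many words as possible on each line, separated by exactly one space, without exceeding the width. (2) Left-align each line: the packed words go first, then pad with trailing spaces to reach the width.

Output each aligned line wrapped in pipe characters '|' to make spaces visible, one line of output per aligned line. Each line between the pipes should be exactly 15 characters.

Line 1: ['butter', 'ant'] (min_width=10, slack=5)
Line 2: ['vector', 'paper'] (min_width=12, slack=3)
Line 3: ['dust', 'guitar'] (min_width=11, slack=4)
Line 4: ['leaf', 'rock', 'brown'] (min_width=15, slack=0)

Answer: |butter ant     |
|vector paper   |
|dust guitar    |
|leaf rock brown|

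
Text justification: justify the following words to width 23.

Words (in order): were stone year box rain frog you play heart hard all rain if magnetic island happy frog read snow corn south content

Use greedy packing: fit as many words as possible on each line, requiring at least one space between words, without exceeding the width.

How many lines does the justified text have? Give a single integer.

Answer: 6

Derivation:
Line 1: ['were', 'stone', 'year', 'box'] (min_width=19, slack=4)
Line 2: ['rain', 'frog', 'you', 'play'] (min_width=18, slack=5)
Line 3: ['heart', 'hard', 'all', 'rain', 'if'] (min_width=22, slack=1)
Line 4: ['magnetic', 'island', 'happy'] (min_width=21, slack=2)
Line 5: ['frog', 'read', 'snow', 'corn'] (min_width=19, slack=4)
Line 6: ['south', 'content'] (min_width=13, slack=10)
Total lines: 6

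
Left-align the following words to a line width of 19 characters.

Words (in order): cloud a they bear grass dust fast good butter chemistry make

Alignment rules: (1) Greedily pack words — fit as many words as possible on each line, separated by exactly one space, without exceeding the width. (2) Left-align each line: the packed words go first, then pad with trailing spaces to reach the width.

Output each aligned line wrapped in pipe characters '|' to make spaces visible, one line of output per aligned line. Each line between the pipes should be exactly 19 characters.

Line 1: ['cloud', 'a', 'they', 'bear'] (min_width=17, slack=2)
Line 2: ['grass', 'dust', 'fast'] (min_width=15, slack=4)
Line 3: ['good', 'butter'] (min_width=11, slack=8)
Line 4: ['chemistry', 'make'] (min_width=14, slack=5)

Answer: |cloud a they bear  |
|grass dust fast    |
|good butter        |
|chemistry make     |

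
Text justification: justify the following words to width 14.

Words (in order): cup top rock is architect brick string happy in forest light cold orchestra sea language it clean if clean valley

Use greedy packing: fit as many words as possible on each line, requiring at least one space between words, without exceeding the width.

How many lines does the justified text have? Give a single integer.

Answer: 9

Derivation:
Line 1: ['cup', 'top', 'rock'] (min_width=12, slack=2)
Line 2: ['is', 'architect'] (min_width=12, slack=2)
Line 3: ['brick', 'string'] (min_width=12, slack=2)
Line 4: ['happy', 'in'] (min_width=8, slack=6)
Line 5: ['forest', 'light'] (min_width=12, slack=2)
Line 6: ['cold', 'orchestra'] (min_width=14, slack=0)
Line 7: ['sea', 'language'] (min_width=12, slack=2)
Line 8: ['it', 'clean', 'if'] (min_width=11, slack=3)
Line 9: ['clean', 'valley'] (min_width=12, slack=2)
Total lines: 9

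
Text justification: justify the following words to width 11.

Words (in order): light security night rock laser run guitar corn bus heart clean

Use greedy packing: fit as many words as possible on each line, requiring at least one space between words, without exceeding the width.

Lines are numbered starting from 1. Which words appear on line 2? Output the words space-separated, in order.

Answer: security

Derivation:
Line 1: ['light'] (min_width=5, slack=6)
Line 2: ['security'] (min_width=8, slack=3)
Line 3: ['night', 'rock'] (min_width=10, slack=1)
Line 4: ['laser', 'run'] (min_width=9, slack=2)
Line 5: ['guitar', 'corn'] (min_width=11, slack=0)
Line 6: ['bus', 'heart'] (min_width=9, slack=2)
Line 7: ['clean'] (min_width=5, slack=6)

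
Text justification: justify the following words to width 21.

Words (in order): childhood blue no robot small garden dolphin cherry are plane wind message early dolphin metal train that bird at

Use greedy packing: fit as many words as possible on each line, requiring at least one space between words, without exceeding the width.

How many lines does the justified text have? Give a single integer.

Answer: 6

Derivation:
Line 1: ['childhood', 'blue', 'no'] (min_width=17, slack=4)
Line 2: ['robot', 'small', 'garden'] (min_width=18, slack=3)
Line 3: ['dolphin', 'cherry', 'are'] (min_width=18, slack=3)
Line 4: ['plane', 'wind', 'message'] (min_width=18, slack=3)
Line 5: ['early', 'dolphin', 'metal'] (min_width=19, slack=2)
Line 6: ['train', 'that', 'bird', 'at'] (min_width=18, slack=3)
Total lines: 6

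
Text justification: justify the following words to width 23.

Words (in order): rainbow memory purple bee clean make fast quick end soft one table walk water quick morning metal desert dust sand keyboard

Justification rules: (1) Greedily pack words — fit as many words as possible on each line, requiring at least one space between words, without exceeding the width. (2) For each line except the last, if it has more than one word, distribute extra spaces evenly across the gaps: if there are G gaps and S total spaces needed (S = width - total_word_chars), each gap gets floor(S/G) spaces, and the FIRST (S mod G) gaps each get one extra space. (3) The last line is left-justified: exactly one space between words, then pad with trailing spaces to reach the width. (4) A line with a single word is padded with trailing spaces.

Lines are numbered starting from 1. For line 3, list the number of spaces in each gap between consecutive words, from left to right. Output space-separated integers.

Line 1: ['rainbow', 'memory', 'purple'] (min_width=21, slack=2)
Line 2: ['bee', 'clean', 'make', 'fast'] (min_width=19, slack=4)
Line 3: ['quick', 'end', 'soft', 'one'] (min_width=18, slack=5)
Line 4: ['table', 'walk', 'water', 'quick'] (min_width=22, slack=1)
Line 5: ['morning', 'metal', 'desert'] (min_width=20, slack=3)
Line 6: ['dust', 'sand', 'keyboard'] (min_width=18, slack=5)

Answer: 3 3 2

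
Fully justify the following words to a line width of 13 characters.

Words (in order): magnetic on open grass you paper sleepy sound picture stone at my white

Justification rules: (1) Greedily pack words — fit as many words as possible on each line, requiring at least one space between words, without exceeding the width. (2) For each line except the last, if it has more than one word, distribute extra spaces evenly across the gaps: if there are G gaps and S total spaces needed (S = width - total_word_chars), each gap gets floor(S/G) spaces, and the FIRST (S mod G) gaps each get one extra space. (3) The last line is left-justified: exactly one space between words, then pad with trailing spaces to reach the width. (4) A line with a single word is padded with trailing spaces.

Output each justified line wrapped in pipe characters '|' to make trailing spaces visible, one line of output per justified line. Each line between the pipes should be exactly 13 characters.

Answer: |magnetic   on|
|open    grass|
|you     paper|
|sleepy  sound|
|picture stone|
|at my white  |

Derivation:
Line 1: ['magnetic', 'on'] (min_width=11, slack=2)
Line 2: ['open', 'grass'] (min_width=10, slack=3)
Line 3: ['you', 'paper'] (min_width=9, slack=4)
Line 4: ['sleepy', 'sound'] (min_width=12, slack=1)
Line 5: ['picture', 'stone'] (min_width=13, slack=0)
Line 6: ['at', 'my', 'white'] (min_width=11, slack=2)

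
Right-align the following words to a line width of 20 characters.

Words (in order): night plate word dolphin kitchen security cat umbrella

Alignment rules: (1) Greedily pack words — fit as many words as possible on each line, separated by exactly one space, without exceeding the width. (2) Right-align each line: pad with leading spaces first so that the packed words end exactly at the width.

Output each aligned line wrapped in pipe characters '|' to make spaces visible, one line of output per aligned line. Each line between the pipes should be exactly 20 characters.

Answer: |    night plate word|
|     dolphin kitchen|
|        security cat|
|            umbrella|

Derivation:
Line 1: ['night', 'plate', 'word'] (min_width=16, slack=4)
Line 2: ['dolphin', 'kitchen'] (min_width=15, slack=5)
Line 3: ['security', 'cat'] (min_width=12, slack=8)
Line 4: ['umbrella'] (min_width=8, slack=12)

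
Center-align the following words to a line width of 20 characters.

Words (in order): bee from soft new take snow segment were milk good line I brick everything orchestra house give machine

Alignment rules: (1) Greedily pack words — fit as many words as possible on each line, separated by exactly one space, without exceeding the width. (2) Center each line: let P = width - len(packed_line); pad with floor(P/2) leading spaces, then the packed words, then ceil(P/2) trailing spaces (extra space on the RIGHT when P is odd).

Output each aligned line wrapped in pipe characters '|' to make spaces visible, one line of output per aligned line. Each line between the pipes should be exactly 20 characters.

Line 1: ['bee', 'from', 'soft', 'new'] (min_width=17, slack=3)
Line 2: ['take', 'snow', 'segment'] (min_width=17, slack=3)
Line 3: ['were', 'milk', 'good', 'line'] (min_width=19, slack=1)
Line 4: ['I', 'brick', 'everything'] (min_width=18, slack=2)
Line 5: ['orchestra', 'house', 'give'] (min_width=20, slack=0)
Line 6: ['machine'] (min_width=7, slack=13)

Answer: | bee from soft new  |
| take snow segment  |
|were milk good line |
| I brick everything |
|orchestra house give|
|      machine       |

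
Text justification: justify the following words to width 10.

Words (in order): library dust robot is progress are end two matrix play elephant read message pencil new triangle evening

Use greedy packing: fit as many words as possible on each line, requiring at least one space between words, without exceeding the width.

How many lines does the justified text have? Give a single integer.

Line 1: ['library'] (min_width=7, slack=3)
Line 2: ['dust', 'robot'] (min_width=10, slack=0)
Line 3: ['is'] (min_width=2, slack=8)
Line 4: ['progress'] (min_width=8, slack=2)
Line 5: ['are', 'end'] (min_width=7, slack=3)
Line 6: ['two', 'matrix'] (min_width=10, slack=0)
Line 7: ['play'] (min_width=4, slack=6)
Line 8: ['elephant'] (min_width=8, slack=2)
Line 9: ['read'] (min_width=4, slack=6)
Line 10: ['message'] (min_width=7, slack=3)
Line 11: ['pencil', 'new'] (min_width=10, slack=0)
Line 12: ['triangle'] (min_width=8, slack=2)
Line 13: ['evening'] (min_width=7, slack=3)
Total lines: 13

Answer: 13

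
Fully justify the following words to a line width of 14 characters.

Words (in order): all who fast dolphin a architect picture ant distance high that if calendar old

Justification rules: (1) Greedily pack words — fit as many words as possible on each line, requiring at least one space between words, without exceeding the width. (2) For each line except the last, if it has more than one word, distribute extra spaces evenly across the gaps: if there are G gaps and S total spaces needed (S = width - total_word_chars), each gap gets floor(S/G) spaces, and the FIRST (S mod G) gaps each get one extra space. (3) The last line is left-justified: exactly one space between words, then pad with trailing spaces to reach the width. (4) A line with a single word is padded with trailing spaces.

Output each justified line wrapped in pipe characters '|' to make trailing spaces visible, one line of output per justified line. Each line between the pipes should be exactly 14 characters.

Line 1: ['all', 'who', 'fast'] (min_width=12, slack=2)
Line 2: ['dolphin', 'a'] (min_width=9, slack=5)
Line 3: ['architect'] (min_width=9, slack=5)
Line 4: ['picture', 'ant'] (min_width=11, slack=3)
Line 5: ['distance', 'high'] (min_width=13, slack=1)
Line 6: ['that', 'if'] (min_width=7, slack=7)
Line 7: ['calendar', 'old'] (min_width=12, slack=2)

Answer: |all  who  fast|
|dolphin      a|
|architect     |
|picture    ant|
|distance  high|
|that        if|
|calendar old  |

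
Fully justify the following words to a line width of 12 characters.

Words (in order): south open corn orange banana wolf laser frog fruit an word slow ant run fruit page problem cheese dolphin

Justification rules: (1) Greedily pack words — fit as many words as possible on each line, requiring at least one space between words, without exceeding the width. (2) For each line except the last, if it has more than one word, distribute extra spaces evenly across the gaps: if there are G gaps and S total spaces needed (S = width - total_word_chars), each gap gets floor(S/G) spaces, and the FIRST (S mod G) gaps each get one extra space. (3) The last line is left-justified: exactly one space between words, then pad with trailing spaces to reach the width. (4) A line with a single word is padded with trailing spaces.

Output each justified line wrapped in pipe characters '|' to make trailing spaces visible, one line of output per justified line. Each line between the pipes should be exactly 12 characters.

Line 1: ['south', 'open'] (min_width=10, slack=2)
Line 2: ['corn', 'orange'] (min_width=11, slack=1)
Line 3: ['banana', 'wolf'] (min_width=11, slack=1)
Line 4: ['laser', 'frog'] (min_width=10, slack=2)
Line 5: ['fruit', 'an'] (min_width=8, slack=4)
Line 6: ['word', 'slow'] (min_width=9, slack=3)
Line 7: ['ant', 'run'] (min_width=7, slack=5)
Line 8: ['fruit', 'page'] (min_width=10, slack=2)
Line 9: ['problem'] (min_width=7, slack=5)
Line 10: ['cheese'] (min_width=6, slack=6)
Line 11: ['dolphin'] (min_width=7, slack=5)

Answer: |south   open|
|corn  orange|
|banana  wolf|
|laser   frog|
|fruit     an|
|word    slow|
|ant      run|
|fruit   page|
|problem     |
|cheese      |
|dolphin     |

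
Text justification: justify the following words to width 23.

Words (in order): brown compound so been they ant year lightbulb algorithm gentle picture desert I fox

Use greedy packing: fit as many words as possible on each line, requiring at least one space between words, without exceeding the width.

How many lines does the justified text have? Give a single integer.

Answer: 4

Derivation:
Line 1: ['brown', 'compound', 'so', 'been'] (min_width=22, slack=1)
Line 2: ['they', 'ant', 'year', 'lightbulb'] (min_width=23, slack=0)
Line 3: ['algorithm', 'gentle'] (min_width=16, slack=7)
Line 4: ['picture', 'desert', 'I', 'fox'] (min_width=20, slack=3)
Total lines: 4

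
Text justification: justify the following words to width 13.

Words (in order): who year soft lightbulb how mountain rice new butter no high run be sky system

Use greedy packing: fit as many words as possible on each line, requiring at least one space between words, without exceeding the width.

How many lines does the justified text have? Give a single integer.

Answer: 6

Derivation:
Line 1: ['who', 'year', 'soft'] (min_width=13, slack=0)
Line 2: ['lightbulb', 'how'] (min_width=13, slack=0)
Line 3: ['mountain', 'rice'] (min_width=13, slack=0)
Line 4: ['new', 'butter', 'no'] (min_width=13, slack=0)
Line 5: ['high', 'run', 'be'] (min_width=11, slack=2)
Line 6: ['sky', 'system'] (min_width=10, slack=3)
Total lines: 6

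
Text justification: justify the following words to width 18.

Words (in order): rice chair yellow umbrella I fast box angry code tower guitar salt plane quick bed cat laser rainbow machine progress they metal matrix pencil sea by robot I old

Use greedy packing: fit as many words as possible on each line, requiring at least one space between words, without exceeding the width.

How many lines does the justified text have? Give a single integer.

Answer: 10

Derivation:
Line 1: ['rice', 'chair', 'yellow'] (min_width=17, slack=1)
Line 2: ['umbrella', 'I', 'fast'] (min_width=15, slack=3)
Line 3: ['box', 'angry', 'code'] (min_width=14, slack=4)
Line 4: ['tower', 'guitar', 'salt'] (min_width=17, slack=1)
Line 5: ['plane', 'quick', 'bed'] (min_width=15, slack=3)
Line 6: ['cat', 'laser', 'rainbow'] (min_width=17, slack=1)
Line 7: ['machine', 'progress'] (min_width=16, slack=2)
Line 8: ['they', 'metal', 'matrix'] (min_width=17, slack=1)
Line 9: ['pencil', 'sea', 'by'] (min_width=13, slack=5)
Line 10: ['robot', 'I', 'old'] (min_width=11, slack=7)
Total lines: 10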